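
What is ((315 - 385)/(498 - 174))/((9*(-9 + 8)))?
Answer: 35/1458 ≈ 0.024005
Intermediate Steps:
((315 - 385)/(498 - 174))/((9*(-9 + 8))) = (-70/324)/((9*(-1))) = -70*1/324/(-9) = -35/162*(-⅑) = 35/1458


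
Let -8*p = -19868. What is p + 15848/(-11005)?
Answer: 54630139/22010 ≈ 2482.1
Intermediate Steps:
p = 4967/2 (p = -⅛*(-19868) = 4967/2 ≈ 2483.5)
p + 15848/(-11005) = 4967/2 + 15848/(-11005) = 4967/2 + 15848*(-1/11005) = 4967/2 - 15848/11005 = 54630139/22010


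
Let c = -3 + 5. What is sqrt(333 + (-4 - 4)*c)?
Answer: sqrt(317) ≈ 17.805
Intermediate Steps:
c = 2
sqrt(333 + (-4 - 4)*c) = sqrt(333 + (-4 - 4)*2) = sqrt(333 - 8*2) = sqrt(333 - 16) = sqrt(317)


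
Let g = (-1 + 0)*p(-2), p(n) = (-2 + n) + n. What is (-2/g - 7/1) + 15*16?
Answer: 698/3 ≈ 232.67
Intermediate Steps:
p(n) = -2 + 2*n
g = 6 (g = (-1 + 0)*(-2 + 2*(-2)) = -(-2 - 4) = -1*(-6) = 6)
(-2/g - 7/1) + 15*16 = (-2/6 - 7/1) + 15*16 = (-2*1/6 - 7*1) + 240 = (-1/3 - 7) + 240 = -22/3 + 240 = 698/3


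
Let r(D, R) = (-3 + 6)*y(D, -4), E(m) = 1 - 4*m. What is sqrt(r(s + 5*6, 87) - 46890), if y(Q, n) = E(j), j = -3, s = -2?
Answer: I*sqrt(46851) ≈ 216.45*I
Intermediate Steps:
y(Q, n) = 13 (y(Q, n) = 1 - 4*(-3) = 1 + 12 = 13)
r(D, R) = 39 (r(D, R) = (-3 + 6)*13 = 3*13 = 39)
sqrt(r(s + 5*6, 87) - 46890) = sqrt(39 - 46890) = sqrt(-46851) = I*sqrt(46851)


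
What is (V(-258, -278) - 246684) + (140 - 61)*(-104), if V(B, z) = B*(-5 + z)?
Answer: -181886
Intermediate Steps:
(V(-258, -278) - 246684) + (140 - 61)*(-104) = (-258*(-5 - 278) - 246684) + (140 - 61)*(-104) = (-258*(-283) - 246684) + 79*(-104) = (73014 - 246684) - 8216 = -173670 - 8216 = -181886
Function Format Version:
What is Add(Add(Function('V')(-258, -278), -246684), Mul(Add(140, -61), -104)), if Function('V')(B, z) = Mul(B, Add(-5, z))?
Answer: -181886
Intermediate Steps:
Add(Add(Function('V')(-258, -278), -246684), Mul(Add(140, -61), -104)) = Add(Add(Mul(-258, Add(-5, -278)), -246684), Mul(Add(140, -61), -104)) = Add(Add(Mul(-258, -283), -246684), Mul(79, -104)) = Add(Add(73014, -246684), -8216) = Add(-173670, -8216) = -181886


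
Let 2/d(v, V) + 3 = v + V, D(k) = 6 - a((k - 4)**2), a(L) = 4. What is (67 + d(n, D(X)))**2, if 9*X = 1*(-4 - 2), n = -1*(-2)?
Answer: 4761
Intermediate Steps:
n = 2
X = -2/3 (X = (1*(-4 - 2))/9 = (1*(-6))/9 = (1/9)*(-6) = -2/3 ≈ -0.66667)
D(k) = 2 (D(k) = 6 - 1*4 = 6 - 4 = 2)
d(v, V) = 2/(-3 + V + v) (d(v, V) = 2/(-3 + (v + V)) = 2/(-3 + (V + v)) = 2/(-3 + V + v))
(67 + d(n, D(X)))**2 = (67 + 2/(-3 + 2 + 2))**2 = (67 + 2/1)**2 = (67 + 2*1)**2 = (67 + 2)**2 = 69**2 = 4761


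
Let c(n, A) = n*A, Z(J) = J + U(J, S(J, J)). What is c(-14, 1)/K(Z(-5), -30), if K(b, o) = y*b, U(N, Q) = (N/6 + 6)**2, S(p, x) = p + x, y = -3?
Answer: 168/781 ≈ 0.21511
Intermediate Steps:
U(N, Q) = (6 + N/6)**2 (U(N, Q) = (N*(1/6) + 6)**2 = (N/6 + 6)**2 = (6 + N/6)**2)
Z(J) = J + (36 + J)**2/36
c(n, A) = A*n
K(b, o) = -3*b
c(-14, 1)/K(Z(-5), -30) = (1*(-14))/((-3*(-5 + (36 - 5)**2/36))) = -14*(-1/(3*(-5 + (1/36)*31**2))) = -14*(-1/(3*(-5 + (1/36)*961))) = -14*(-1/(3*(-5 + 961/36))) = -14/((-3*781/36)) = -14/(-781/12) = -14*(-12/781) = 168/781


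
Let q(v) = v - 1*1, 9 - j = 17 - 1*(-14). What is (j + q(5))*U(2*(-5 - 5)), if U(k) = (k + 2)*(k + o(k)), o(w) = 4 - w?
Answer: 1296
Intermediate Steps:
U(k) = 8 + 4*k (U(k) = (k + 2)*(k + (4 - k)) = (2 + k)*4 = 8 + 4*k)
j = -22 (j = 9 - (17 - 1*(-14)) = 9 - (17 + 14) = 9 - 1*31 = 9 - 31 = -22)
q(v) = -1 + v (q(v) = v - 1 = -1 + v)
(j + q(5))*U(2*(-5 - 5)) = (-22 + (-1 + 5))*(8 + 4*(2*(-5 - 5))) = (-22 + 4)*(8 + 4*(2*(-10))) = -18*(8 + 4*(-20)) = -18*(8 - 80) = -18*(-72) = 1296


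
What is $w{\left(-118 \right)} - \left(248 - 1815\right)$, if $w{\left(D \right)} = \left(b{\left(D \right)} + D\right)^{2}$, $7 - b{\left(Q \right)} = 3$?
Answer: $14563$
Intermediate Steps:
$b{\left(Q \right)} = 4$ ($b{\left(Q \right)} = 7 - 3 = 4$)
$w{\left(D \right)} = \left(4 + D\right)^{2}$
$w{\left(-118 \right)} - \left(248 - 1815\right) = \left(4 - 118\right)^{2} - \left(248 - 1815\right) = \left(-114\right)^{2} - -1567 = 12996 + 1567 = 14563$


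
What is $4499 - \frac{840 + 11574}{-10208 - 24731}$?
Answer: $\frac{157202975}{34939} \approx 4499.4$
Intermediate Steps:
$4499 - \frac{840 + 11574}{-10208 - 24731} = 4499 - \frac{12414}{-34939} = 4499 - 12414 \left(- \frac{1}{34939}\right) = 4499 - - \frac{12414}{34939} = 4499 + \frac{12414}{34939} = \frac{157202975}{34939}$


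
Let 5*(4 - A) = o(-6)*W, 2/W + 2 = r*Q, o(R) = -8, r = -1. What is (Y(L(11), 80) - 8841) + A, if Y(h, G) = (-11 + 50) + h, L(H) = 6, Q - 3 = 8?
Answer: -571496/65 ≈ -8792.3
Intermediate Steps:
Q = 11 (Q = 3 + 8 = 11)
W = -2/13 (W = 2/(-2 - 1*11) = 2/(-2 - 11) = 2/(-13) = 2*(-1/13) = -2/13 ≈ -0.15385)
Y(h, G) = 39 + h
A = 244/65 (A = 4 - (-8)*(-2)/(5*13) = 4 - ⅕*16/13 = 4 - 16/65 = 244/65 ≈ 3.7538)
(Y(L(11), 80) - 8841) + A = ((39 + 6) - 8841) + 244/65 = (45 - 8841) + 244/65 = -8796 + 244/65 = -571496/65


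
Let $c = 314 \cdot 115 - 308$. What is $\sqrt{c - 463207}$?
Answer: $i \sqrt{427405} \approx 653.76 i$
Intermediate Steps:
$c = 35802$ ($c = 36110 - 308 = 35802$)
$\sqrt{c - 463207} = \sqrt{35802 - 463207} = \sqrt{-427405} = i \sqrt{427405}$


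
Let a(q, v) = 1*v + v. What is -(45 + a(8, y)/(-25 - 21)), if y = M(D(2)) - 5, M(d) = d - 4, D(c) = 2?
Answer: -1042/23 ≈ -45.304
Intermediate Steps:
M(d) = -4 + d
y = -7 (y = (-4 + 2) - 5 = -2 - 5 = -7)
a(q, v) = 2*v (a(q, v) = v + v = 2*v)
-(45 + a(8, y)/(-25 - 21)) = -(45 + (2*(-7))/(-25 - 21)) = -(45 - 14/(-46)) = -(45 - 14*(-1/46)) = -(45 + 7/23) = -1*1042/23 = -1042/23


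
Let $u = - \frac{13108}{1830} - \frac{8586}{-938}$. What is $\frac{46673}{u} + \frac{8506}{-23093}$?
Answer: $\frac{462522842913401}{19727634017} \approx 23445.0$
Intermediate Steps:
$u = \frac{854269}{429135}$ ($u = \left(-13108\right) \frac{1}{1830} - - \frac{4293}{469} = - \frac{6554}{915} + \frac{4293}{469} = \frac{854269}{429135} \approx 1.9907$)
$\frac{46673}{u} + \frac{8506}{-23093} = \frac{46673}{\frac{854269}{429135}} + \frac{8506}{-23093} = 46673 \cdot \frac{429135}{854269} + 8506 \left(- \frac{1}{23093}\right) = \frac{20029017855}{854269} - \frac{8506}{23093} = \frac{462522842913401}{19727634017}$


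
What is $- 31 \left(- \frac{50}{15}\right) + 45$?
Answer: $\frac{445}{3} \approx 148.33$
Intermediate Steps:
$- 31 \left(- \frac{50}{15}\right) + 45 = - 31 \left(\left(-50\right) \frac{1}{15}\right) + 45 = \left(-31\right) \left(- \frac{10}{3}\right) + 45 = \frac{310}{3} + 45 = \frac{445}{3}$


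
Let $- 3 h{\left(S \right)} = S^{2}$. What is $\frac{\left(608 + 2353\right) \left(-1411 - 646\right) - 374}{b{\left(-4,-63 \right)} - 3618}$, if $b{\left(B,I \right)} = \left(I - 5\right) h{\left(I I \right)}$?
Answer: $- \frac{553741}{32460318} \approx -0.017059$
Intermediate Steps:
$h{\left(S \right)} = - \frac{S^{2}}{3}$
$b{\left(B,I \right)} = - \frac{I^{4} \left(-5 + I\right)}{3}$ ($b{\left(B,I \right)} = \left(I - 5\right) \left(- \frac{\left(I I\right)^{2}}{3}\right) = \left(-5 + I\right) \left(- \frac{\left(I^{2}\right)^{2}}{3}\right) = \left(-5 + I\right) \left(- \frac{I^{4}}{3}\right) = - \frac{I^{4} \left(-5 + I\right)}{3}$)
$\frac{\left(608 + 2353\right) \left(-1411 - 646\right) - 374}{b{\left(-4,-63 \right)} - 3618} = \frac{\left(608 + 2353\right) \left(-1411 - 646\right) - 374}{\frac{\left(-63\right)^{4} \left(5 - -63\right)}{3} - 3618} = \frac{2961 \left(-2057\right) - 374}{\frac{1}{3} \cdot 15752961 \left(5 + 63\right) - 3618} = \frac{-6090777 - 374}{\frac{1}{3} \cdot 15752961 \cdot 68 - 3618} = - \frac{6091151}{357067116 - 3618} = - \frac{6091151}{357063498} = \left(-6091151\right) \frac{1}{357063498} = - \frac{553741}{32460318}$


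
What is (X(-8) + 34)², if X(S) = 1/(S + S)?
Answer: 294849/256 ≈ 1151.8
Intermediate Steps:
X(S) = 1/(2*S)
(X(-8) + 34)² = ((½)/(-8) + 34)² = ((½)*(-⅛) + 34)² = (-1/16 + 34)² = (543/16)² = 294849/256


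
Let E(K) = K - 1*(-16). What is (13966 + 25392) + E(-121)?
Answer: 39253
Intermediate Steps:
E(K) = 16 + K (E(K) = K + 16 = 16 + K)
(13966 + 25392) + E(-121) = (13966 + 25392) + (16 - 121) = 39358 - 105 = 39253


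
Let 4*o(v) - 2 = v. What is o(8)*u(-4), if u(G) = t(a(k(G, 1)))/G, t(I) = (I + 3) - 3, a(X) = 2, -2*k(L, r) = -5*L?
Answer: -5/4 ≈ -1.2500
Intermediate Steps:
k(L, r) = 5*L/2 (k(L, r) = -(-5)*L/2 = 5*L/2)
o(v) = ½ + v/4
t(I) = I (t(I) = (3 + I) - 3 = I)
u(G) = 2/G
o(8)*u(-4) = (½ + (¼)*8)*(2/(-4)) = (½ + 2)*(2*(-¼)) = (5/2)*(-½) = -5/4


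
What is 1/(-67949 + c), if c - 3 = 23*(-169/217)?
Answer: -217/14748169 ≈ -1.4714e-5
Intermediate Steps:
c = -3236/217 (c = 3 + 23*(-169/217) = 3 - 3887/217 = -3236/217 ≈ -14.912)
1/(-67949 + c) = 1/(-67949 - 3236/217) = 1/(-14748169/217) = -217/14748169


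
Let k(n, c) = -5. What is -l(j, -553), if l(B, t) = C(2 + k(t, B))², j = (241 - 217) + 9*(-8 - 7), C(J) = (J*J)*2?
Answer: -324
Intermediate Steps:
C(J) = 2*J² (C(J) = J²*2 = 2*J²)
j = -111 (j = 24 + 9*(-15) = 24 - 135 = -111)
l(B, t) = 324 (l(B, t) = (2*(2 - 5)²)² = (2*(-3)²)² = (2*9)² = 18² = 324)
-l(j, -553) = -1*324 = -324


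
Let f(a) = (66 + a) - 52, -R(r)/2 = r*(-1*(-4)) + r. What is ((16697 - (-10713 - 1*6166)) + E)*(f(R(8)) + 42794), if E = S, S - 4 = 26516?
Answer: 2567781888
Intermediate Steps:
R(r) = -10*r (R(r) = -2*(r*(-1*(-4)) + r) = -2*(r*4 + r) = -2*(4*r + r) = -10*r)
S = 26520 (S = 4 + 26516 = 26520)
f(a) = 14 + a
E = 26520
((16697 - (-10713 - 1*6166)) + E)*(f(R(8)) + 42794) = ((16697 - (-10713 - 1*6166)) + 26520)*((14 - 10*8) + 42794) = ((16697 - (-10713 - 6166)) + 26520)*((14 - 80) + 42794) = ((16697 - 1*(-16879)) + 26520)*(-66 + 42794) = ((16697 + 16879) + 26520)*42728 = (33576 + 26520)*42728 = 60096*42728 = 2567781888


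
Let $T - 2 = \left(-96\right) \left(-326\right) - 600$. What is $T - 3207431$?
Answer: $-3176733$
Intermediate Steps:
$T = 30698$ ($T = 2 - -30696 = 2 + \left(31296 - 600\right) = 2 + 30696 = 30698$)
$T - 3207431 = 30698 - 3207431 = -3176733$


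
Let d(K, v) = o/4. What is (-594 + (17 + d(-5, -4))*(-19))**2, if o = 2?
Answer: 3433609/4 ≈ 8.5840e+5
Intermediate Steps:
d(K, v) = 1/2 (d(K, v) = 2/4 = 2*(1/4) = 1/2)
(-594 + (17 + d(-5, -4))*(-19))**2 = (-594 + (17 + 1/2)*(-19))**2 = (-594 + (35/2)*(-19))**2 = (-594 - 665/2)**2 = (-1853/2)**2 = 3433609/4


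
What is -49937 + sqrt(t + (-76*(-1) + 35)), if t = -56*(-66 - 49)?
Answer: -49937 + sqrt(6551) ≈ -49856.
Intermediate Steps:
t = 6440 (t = -56*(-115) = 6440)
-49937 + sqrt(t + (-76*(-1) + 35)) = -49937 + sqrt(6440 + (-76*(-1) + 35)) = -49937 + sqrt(6440 + (76 + 35)) = -49937 + sqrt(6440 + 111) = -49937 + sqrt(6551)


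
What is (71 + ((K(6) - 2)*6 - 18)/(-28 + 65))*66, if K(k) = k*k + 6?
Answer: 5082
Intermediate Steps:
K(k) = 6 + k**2 (K(k) = k**2 + 6 = 6 + k**2)
(71 + ((K(6) - 2)*6 - 18)/(-28 + 65))*66 = (71 + (((6 + 6**2) - 2)*6 - 18)/(-28 + 65))*66 = (71 + (((6 + 36) - 2)*6 - 18)/37)*66 = (71 + ((42 - 2)*6 - 18)*(1/37))*66 = (71 + (40*6 - 18)*(1/37))*66 = (71 + (240 - 18)*(1/37))*66 = (71 + 222*(1/37))*66 = (71 + 6)*66 = 77*66 = 5082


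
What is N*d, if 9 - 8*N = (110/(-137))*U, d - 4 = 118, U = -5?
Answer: 41663/548 ≈ 76.027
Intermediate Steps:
d = 122 (d = 4 + 118 = 122)
N = 683/1096 (N = 9/8 - 110/(-137)*(-5)/8 = 9/8 - 110*(-1/137)*(-5)/8 = 9/8 - (-55)*(-5)/548 = 9/8 - ⅛*550/137 = 9/8 - 275/548 = 683/1096 ≈ 0.62317)
N*d = (683/1096)*122 = 41663/548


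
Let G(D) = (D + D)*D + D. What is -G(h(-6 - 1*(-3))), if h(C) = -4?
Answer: -28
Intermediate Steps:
G(D) = D + 2*D² (G(D) = (2*D)*D + D = 2*D² + D = D + 2*D²)
-G(h(-6 - 1*(-3))) = -(-4)*(1 + 2*(-4)) = -(-4)*(1 - 8) = -(-4)*(-7) = -1*28 = -28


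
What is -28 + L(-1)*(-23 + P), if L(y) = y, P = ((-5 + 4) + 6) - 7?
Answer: -3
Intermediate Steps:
P = -2 (P = (-1 + 6) - 7 = 5 - 7 = -2)
-28 + L(-1)*(-23 + P) = -28 - (-23 - 2) = -28 - 1*(-25) = -28 + 25 = -3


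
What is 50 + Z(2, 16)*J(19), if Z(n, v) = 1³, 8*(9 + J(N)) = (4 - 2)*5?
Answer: 169/4 ≈ 42.250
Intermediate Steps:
J(N) = -31/4 (J(N) = -9 + ((4 - 2)*5)/8 = -9 + (2*5)/8 = -9 + (⅛)*10 = -9 + 5/4 = -31/4)
Z(n, v) = 1
50 + Z(2, 16)*J(19) = 50 + 1*(-31/4) = 50 - 31/4 = 169/4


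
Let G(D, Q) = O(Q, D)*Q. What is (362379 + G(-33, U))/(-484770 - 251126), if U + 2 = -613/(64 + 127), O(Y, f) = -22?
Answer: -9890897/20079448 ≈ -0.49259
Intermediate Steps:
U = -995/191 (U = -2 - 613/(64 + 127) = -2 - 613/191 = -995/191 ≈ -5.2094)
G(D, Q) = -22*Q
(362379 + G(-33, U))/(-484770 - 251126) = (362379 - 22*(-995/191))/(-484770 - 251126) = (362379 + 21890/191)/(-735896) = (69236279/191)*(-1/735896) = -9890897/20079448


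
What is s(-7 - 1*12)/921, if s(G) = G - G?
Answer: 0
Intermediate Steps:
s(G) = 0
s(-7 - 1*12)/921 = 0/921 = 0*(1/921) = 0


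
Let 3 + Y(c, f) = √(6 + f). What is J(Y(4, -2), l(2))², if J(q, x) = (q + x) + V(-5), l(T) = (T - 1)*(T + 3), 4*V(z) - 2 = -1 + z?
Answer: 9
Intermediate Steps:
Y(c, f) = -3 + √(6 + f)
V(z) = ¼ + z/4 (V(z) = ½ + (-1 + z)/4 = ½ + (-¼ + z/4) = ¼ + z/4)
l(T) = (-1 + T)*(3 + T)
J(q, x) = -1 + q + x (J(q, x) = (q + x) + (¼ + (¼)*(-5)) = (q + x) + (¼ - 5/4) = (q + x) - 1 = -1 + q + x)
J(Y(4, -2), l(2))² = (-1 + (-3 + √(6 - 2)) + (-3 + 2² + 2*2))² = (-1 + (-3 + √4) + (-3 + 4 + 4))² = (-1 + (-3 + 2) + 5)² = (-1 - 1 + 5)² = 3² = 9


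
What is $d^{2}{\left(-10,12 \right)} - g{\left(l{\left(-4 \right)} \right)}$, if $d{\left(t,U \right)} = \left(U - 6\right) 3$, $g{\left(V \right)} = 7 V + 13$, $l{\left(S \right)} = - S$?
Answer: $283$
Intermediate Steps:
$g{\left(V \right)} = 13 + 7 V$
$d{\left(t,U \right)} = -18 + 3 U$ ($d{\left(t,U \right)} = \left(U - 6\right) 3 = \left(-6 + U\right) 3 = -18 + 3 U$)
$d^{2}{\left(-10,12 \right)} - g{\left(l{\left(-4 \right)} \right)} = \left(-18 + 3 \cdot 12\right)^{2} - \left(13 + 7 \left(\left(-1\right) \left(-4\right)\right)\right) = \left(-18 + 36\right)^{2} - \left(13 + 7 \cdot 4\right) = 18^{2} - \left(13 + 28\right) = 324 - 41 = 283$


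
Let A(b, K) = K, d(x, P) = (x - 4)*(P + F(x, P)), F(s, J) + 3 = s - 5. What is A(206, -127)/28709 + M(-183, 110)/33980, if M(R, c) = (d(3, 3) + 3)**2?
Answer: -719547/195106364 ≈ -0.0036880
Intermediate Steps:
F(s, J) = -8 + s (F(s, J) = -3 + (s - 5) = -3 + (-5 + s) = -8 + s)
d(x, P) = (-4 + x)*(-8 + P + x) (d(x, P) = (x - 4)*(P + (-8 + x)) = (-4 + x)*(-8 + P + x))
M(R, c) = 25 (M(R, c) = ((32 + 3**2 - 12*3 - 4*3 + 3*3) + 3)**2 = ((32 + 9 - 36 - 12 + 9) + 3)**2 = (2 + 3)**2 = 5**2 = 25)
A(206, -127)/28709 + M(-183, 110)/33980 = -127/28709 + 25/33980 = -127*1/28709 + 25*(1/33980) = -127/28709 + 5/6796 = -719547/195106364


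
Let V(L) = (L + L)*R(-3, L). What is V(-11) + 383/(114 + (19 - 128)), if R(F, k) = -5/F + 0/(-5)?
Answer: 599/15 ≈ 39.933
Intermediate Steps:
R(F, k) = -5/F (R(F, k) = -5/F + 0*(-1/5) = -5/F + 0 = -5/F)
V(L) = 10*L/3 (V(L) = (L + L)*(-5/(-3)) = (2*L)*(-5*(-1/3)) = (2*L)*(5/3) = 10*L/3)
V(-11) + 383/(114 + (19 - 128)) = (10/3)*(-11) + 383/(114 + (19 - 128)) = -110/3 + 383/(114 - 109) = -110/3 + 383/5 = 599/15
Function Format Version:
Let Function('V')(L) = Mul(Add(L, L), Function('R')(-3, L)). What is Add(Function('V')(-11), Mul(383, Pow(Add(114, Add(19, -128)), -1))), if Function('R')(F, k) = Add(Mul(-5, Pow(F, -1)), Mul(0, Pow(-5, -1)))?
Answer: Rational(599, 15) ≈ 39.933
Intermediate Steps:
Function('R')(F, k) = Mul(-5, Pow(F, -1)) (Function('R')(F, k) = Add(Mul(-5, Pow(F, -1)), Mul(0, Rational(-1, 5))) = Add(Mul(-5, Pow(F, -1)), 0) = Mul(-5, Pow(F, -1)))
Function('V')(L) = Mul(Rational(10, 3), L) (Function('V')(L) = Mul(Add(L, L), Mul(-5, Pow(-3, -1))) = Mul(Mul(2, L), Mul(-5, Rational(-1, 3))) = Mul(Mul(2, L), Rational(5, 3)) = Mul(Rational(10, 3), L))
Add(Function('V')(-11), Mul(383, Pow(Add(114, Add(19, -128)), -1))) = Add(Mul(Rational(10, 3), -11), Mul(383, Pow(Add(114, Add(19, -128)), -1))) = Add(Rational(-110, 3), Mul(383, Pow(Add(114, -109), -1))) = Add(Rational(-110, 3), Mul(383, Pow(5, -1))) = Add(Rational(-110, 3), Mul(383, Rational(1, 5))) = Add(Rational(-110, 3), Rational(383, 5)) = Rational(599, 15)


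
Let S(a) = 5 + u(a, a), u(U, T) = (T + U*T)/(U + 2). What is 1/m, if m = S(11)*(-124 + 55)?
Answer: -13/13593 ≈ -0.00095637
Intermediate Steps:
u(U, T) = (T + T*U)/(2 + U)
S(a) = 5 + a*(1 + a)/(2 + a)
m = -13593/13 (m = ((10 + 11² + 6*11)/(2 + 11))*(-124 + 55) = ((10 + 121 + 66)/13)*(-69) = ((1/13)*197)*(-69) = (197/13)*(-69) = -13593/13 ≈ -1045.6)
1/m = 1/(-13593/13) = -13/13593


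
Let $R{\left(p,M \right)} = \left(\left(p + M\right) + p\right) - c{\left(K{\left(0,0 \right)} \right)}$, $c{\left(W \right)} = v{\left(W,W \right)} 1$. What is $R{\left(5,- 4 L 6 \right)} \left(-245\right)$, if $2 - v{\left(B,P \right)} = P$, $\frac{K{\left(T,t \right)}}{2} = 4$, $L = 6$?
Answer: $31360$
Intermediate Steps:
$K{\left(T,t \right)} = 8$ ($K{\left(T,t \right)} = 2 \cdot 4 = 8$)
$v{\left(B,P \right)} = 2 - P$
$c{\left(W \right)} = 2 - W$ ($c{\left(W \right)} = \left(2 - W\right) 1 = 2 - W$)
$R{\left(p,M \right)} = 6 + M + 2 p$ ($R{\left(p,M \right)} = \left(\left(p + M\right) + p\right) - \left(2 - 8\right) = \left(\left(M + p\right) + p\right) - \left(2 - 8\right) = \left(M + 2 p\right) - -6 = \left(M + 2 p\right) + 6 = 6 + M + 2 p$)
$R{\left(5,- 4 L 6 \right)} \left(-245\right) = \left(6 + \left(-4\right) 6 \cdot 6 + 2 \cdot 5\right) \left(-245\right) = \left(6 - 144 + 10\right) \left(-245\right) = \left(-128\right) \left(-245\right) = 31360$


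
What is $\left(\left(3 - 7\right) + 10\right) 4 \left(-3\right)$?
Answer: $-72$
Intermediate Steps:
$\left(\left(3 - 7\right) + 10\right) 4 \left(-3\right) = \left(-4 + 10\right) \left(-12\right) = 6 \left(-12\right) = -72$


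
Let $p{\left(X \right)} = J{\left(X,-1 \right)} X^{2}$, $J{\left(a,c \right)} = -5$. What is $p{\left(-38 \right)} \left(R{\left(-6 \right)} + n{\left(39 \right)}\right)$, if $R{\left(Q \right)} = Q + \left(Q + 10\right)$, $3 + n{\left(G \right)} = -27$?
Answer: $231040$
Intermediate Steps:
$n{\left(G \right)} = -30$ ($n{\left(G \right)} = -3 - 27 = -30$)
$p{\left(X \right)} = - 5 X^{2}$
$R{\left(Q \right)} = 10 + 2 Q$ ($R{\left(Q \right)} = Q + \left(10 + Q\right) = 10 + 2 Q$)
$p{\left(-38 \right)} \left(R{\left(-6 \right)} + n{\left(39 \right)}\right) = - 5 \left(-38\right)^{2} \left(\left(10 + 2 \left(-6\right)\right) - 30\right) = \left(-5\right) 1444 \left(\left(10 - 12\right) - 30\right) = - 7220 \left(-2 - 30\right) = \left(-7220\right) \left(-32\right) = 231040$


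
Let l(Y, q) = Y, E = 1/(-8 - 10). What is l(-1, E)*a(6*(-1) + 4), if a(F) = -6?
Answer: 6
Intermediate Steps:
E = -1/18 (E = 1/(-18) = -1/18 ≈ -0.055556)
l(-1, E)*a(6*(-1) + 4) = -1*(-6) = 6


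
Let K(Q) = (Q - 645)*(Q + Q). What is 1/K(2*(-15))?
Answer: 1/40500 ≈ 2.4691e-5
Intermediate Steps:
K(Q) = 2*Q*(-645 + Q) (K(Q) = (-645 + Q)*(2*Q) = 2*Q*(-645 + Q))
1/K(2*(-15)) = 1/(2*(2*(-15))*(-645 + 2*(-15))) = 1/(2*(-30)*(-645 - 30)) = 1/(2*(-30)*(-675)) = 1/40500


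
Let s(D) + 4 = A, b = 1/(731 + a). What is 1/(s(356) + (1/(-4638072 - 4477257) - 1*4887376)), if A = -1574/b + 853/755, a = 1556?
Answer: -6882073395/58408961212650728 ≈ -1.1783e-7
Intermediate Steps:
b = 1/2287 (b = 1/(731 + 1556) = 1/2287 ≈ 0.00043725)
A = -2717801337/755 (A = -1574/1/2287 + 853/755 = -1574*2287 + 853*(1/755) = -3599738 + 853/755 = -2717801337/755 ≈ -3.5997e+6)
s(D) = -2717804357/755 (s(D) = -4 - 2717801337/755 = -2717804357/755)
1/(s(356) + (1/(-4638072 - 4477257) - 1*4887376)) = 1/(-2717804357/755 + (1/(-4638072 - 4477257) - 1*4887376)) = 1/(-2717804357/755 + (1/(-9115329) - 4887376)) = 1/(-2717804357/755 + (-1/9115329 - 4887376)) = 1/(-2717804357/755 - 44550040186705/9115329) = 1/(-58408961212650728/6882073395) = -6882073395/58408961212650728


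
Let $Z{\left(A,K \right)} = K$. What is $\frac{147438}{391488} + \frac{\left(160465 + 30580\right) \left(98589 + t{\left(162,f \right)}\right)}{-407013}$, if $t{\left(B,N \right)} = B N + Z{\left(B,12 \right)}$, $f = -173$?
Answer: $- \frac{293242946520517}{8852261408} \approx -33126.0$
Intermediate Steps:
$t{\left(B,N \right)} = 12 + B N$ ($t{\left(B,N \right)} = B N + 12 = 12 + B N$)
$\frac{147438}{391488} + \frac{\left(160465 + 30580\right) \left(98589 + t{\left(162,f \right)}\right)}{-407013} = \frac{147438}{391488} + \frac{\left(160465 + 30580\right) \left(98589 + \left(12 + 162 \left(-173\right)\right)\right)}{-407013} = 147438 \cdot \frac{1}{391488} + 191045 \left(98589 + \left(12 - 28026\right)\right) \left(- \frac{1}{407013}\right) = \frac{24573}{65248} + 191045 \left(98589 - 28014\right) \left(- \frac{1}{407013}\right) = \frac{24573}{65248} + 191045 \cdot 70575 \left(- \frac{1}{407013}\right) = \frac{24573}{65248} + 13483000875 \left(- \frac{1}{407013}\right) = \frac{24573}{65248} - \frac{4494333625}{135671} = - \frac{293242946520517}{8852261408}$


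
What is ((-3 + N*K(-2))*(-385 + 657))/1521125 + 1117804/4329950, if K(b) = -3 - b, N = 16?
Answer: 33558848558/131727903875 ≈ 0.25476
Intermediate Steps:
((-3 + N*K(-2))*(-385 + 657))/1521125 + 1117804/4329950 = ((-3 + 16*(-3 - 1*(-2)))*(-385 + 657))/1521125 + 1117804/4329950 = ((-3 + 16*(-3 + 2))*272)*(1/1521125) + 1117804*(1/4329950) = ((-3 + 16*(-1))*272)*(1/1521125) + 558902/2164975 = ((-3 - 16)*272)*(1/1521125) + 558902/2164975 = -19*272*(1/1521125) + 558902/2164975 = -5168*1/1521125 + 558902/2164975 = -5168/1521125 + 558902/2164975 = 33558848558/131727903875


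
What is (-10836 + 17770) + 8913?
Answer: 15847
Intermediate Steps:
(-10836 + 17770) + 8913 = 6934 + 8913 = 15847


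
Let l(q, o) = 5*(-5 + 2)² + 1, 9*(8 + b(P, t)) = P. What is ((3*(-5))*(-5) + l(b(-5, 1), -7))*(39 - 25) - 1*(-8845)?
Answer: 10539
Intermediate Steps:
b(P, t) = -8 + P/9
l(q, o) = 46 (l(q, o) = 5*(-3)² + 1 = 5*9 + 1 = 45 + 1 = 46)
((3*(-5))*(-5) + l(b(-5, 1), -7))*(39 - 25) - 1*(-8845) = ((3*(-5))*(-5) + 46)*(39 - 25) - 1*(-8845) = (-15*(-5) + 46)*14 + 8845 = (75 + 46)*14 + 8845 = 121*14 + 8845 = 1694 + 8845 = 10539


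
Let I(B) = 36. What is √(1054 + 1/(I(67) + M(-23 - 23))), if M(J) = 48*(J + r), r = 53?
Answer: √36464277/186 ≈ 32.465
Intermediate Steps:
M(J) = 2544 + 48*J (M(J) = 48*(J + 53) = 48*(53 + J) = 2544 + 48*J)
√(1054 + 1/(I(67) + M(-23 - 23))) = √(1054 + 1/(36 + (2544 + 48*(-23 - 23)))) = √(1054 + 1/(36 + (2544 + 48*(-46)))) = √(1054 + 1/(36 + (2544 - 2208))) = √(1054 + 1/(36 + 336)) = √(1054 + 1/372) = √(392089/372) = √36464277/186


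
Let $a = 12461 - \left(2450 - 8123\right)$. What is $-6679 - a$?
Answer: $-24813$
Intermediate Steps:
$a = 18134$ ($a = 12461 - \left(2450 - 8123\right) = 12461 - -5673 = 12461 + 5673 = 18134$)
$-6679 - a = -6679 - 18134 = -24813$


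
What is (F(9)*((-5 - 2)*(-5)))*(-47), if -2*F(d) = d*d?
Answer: 133245/2 ≈ 66623.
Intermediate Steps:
F(d) = -d²/2 (F(d) = -d*d/2 = -d²/2)
(F(9)*((-5 - 2)*(-5)))*(-47) = ((-½*9²)*((-5 - 2)*(-5)))*(-47) = ((-½*81)*(-7*(-5)))*(-47) = -81/2*35*(-47) = -2835/2*(-47) = 133245/2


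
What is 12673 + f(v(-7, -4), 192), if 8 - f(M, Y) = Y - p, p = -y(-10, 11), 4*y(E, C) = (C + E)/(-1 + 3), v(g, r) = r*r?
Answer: 99911/8 ≈ 12489.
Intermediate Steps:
v(g, r) = r**2
y(E, C) = C/8 + E/8 (y(E, C) = ((C + E)/(-1 + 3))/4 = ((C + E)/2)/4 = ((C + E)*(1/2))/4 = (C/2 + E/2)/4 = C/8 + E/8)
p = -1/8 (p = -((1/8)*11 + (1/8)*(-10)) = -(11/8 - 5/4) = -1*1/8 = -1/8 ≈ -0.12500)
f(M, Y) = 63/8 - Y (f(M, Y) = 8 - (Y - 1*(-1/8)) = 8 - (Y + 1/8) = 8 - (1/8 + Y) = 8 + (-1/8 - Y) = 63/8 - Y)
12673 + f(v(-7, -4), 192) = 12673 + (63/8 - 1*192) = 12673 + (63/8 - 192) = 12673 - 1473/8 = 99911/8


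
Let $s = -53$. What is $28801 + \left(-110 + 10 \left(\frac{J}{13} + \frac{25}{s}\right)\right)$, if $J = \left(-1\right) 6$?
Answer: $\frac{19761669}{689} \approx 28682.0$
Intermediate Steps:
$J = -6$
$28801 + \left(-110 + 10 \left(\frac{J}{13} + \frac{25}{s}\right)\right) = 28801 - \left(110 - 10 \left(- \frac{6}{13} + \frac{25}{-53}\right)\right) = 28801 - \left(110 - 10 \left(\left(-6\right) \frac{1}{13} + 25 \left(- \frac{1}{53}\right)\right)\right) = 28801 - \left(110 - 10 \left(- \frac{6}{13} - \frac{25}{53}\right)\right) = 28801 + \left(-110 + 10 \left(- \frac{643}{689}\right)\right) = 28801 - \frac{82220}{689} = \frac{19761669}{689}$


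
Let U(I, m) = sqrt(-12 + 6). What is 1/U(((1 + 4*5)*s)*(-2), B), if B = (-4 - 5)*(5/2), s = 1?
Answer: -I*sqrt(6)/6 ≈ -0.40825*I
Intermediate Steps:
B = -45/2 ≈ -22.500
U(I, m) = I*sqrt(6) (U(I, m) = sqrt(-6) = I*sqrt(6))
1/U(((1 + 4*5)*s)*(-2), B) = 1/(I*sqrt(6)) = -I*sqrt(6)/6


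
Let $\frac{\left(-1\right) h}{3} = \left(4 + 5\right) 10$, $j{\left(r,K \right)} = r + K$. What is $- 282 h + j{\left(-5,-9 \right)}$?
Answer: $76126$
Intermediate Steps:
$j{\left(r,K \right)} = K + r$
$h = -270$ ($h = - 3 \left(4 + 5\right) 10 = - 3 \cdot 9 \cdot 10 = \left(-3\right) 90 = -270$)
$- 282 h + j{\left(-5,-9 \right)} = \left(-282\right) \left(-270\right) - 14 = 76140 - 14 = 76126$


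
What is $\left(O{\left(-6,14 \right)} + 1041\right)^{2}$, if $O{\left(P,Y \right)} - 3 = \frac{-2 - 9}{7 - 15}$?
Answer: $\frac{69939769}{64} \approx 1.0928 \cdot 10^{6}$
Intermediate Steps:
$O{\left(P,Y \right)} = \frac{35}{8}$ ($O{\left(P,Y \right)} = 3 + \frac{-2 - 9}{7 - 15} = 3 - \frac{11}{-8} = 3 - - \frac{11}{8} = 3 + \frac{11}{8} = \frac{35}{8}$)
$\left(O{\left(-6,14 \right)} + 1041\right)^{2} = \left(\frac{35}{8} + 1041\right)^{2} = \left(\frac{8363}{8}\right)^{2} = \frac{69939769}{64}$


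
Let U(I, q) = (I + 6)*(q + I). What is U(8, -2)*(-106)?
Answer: -8904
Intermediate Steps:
U(I, q) = (6 + I)*(I + q)
U(8, -2)*(-106) = (8² + 6*8 + 6*(-2) + 8*(-2))*(-106) = (64 + 48 - 12 - 16)*(-106) = 84*(-106) = -8904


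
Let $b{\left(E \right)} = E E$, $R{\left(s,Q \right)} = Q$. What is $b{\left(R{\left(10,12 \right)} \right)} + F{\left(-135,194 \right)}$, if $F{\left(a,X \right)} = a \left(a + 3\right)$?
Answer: $17964$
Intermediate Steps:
$F{\left(a,X \right)} = a \left(3 + a\right)$
$b{\left(E \right)} = E^{2}$
$b{\left(R{\left(10,12 \right)} \right)} + F{\left(-135,194 \right)} = 12^{2} - 135 \left(3 - 135\right) = 144 - -17820 = 144 + 17820 = 17964$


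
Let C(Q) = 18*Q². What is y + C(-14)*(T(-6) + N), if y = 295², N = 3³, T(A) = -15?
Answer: 129361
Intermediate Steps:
N = 27
y = 87025
y + C(-14)*(T(-6) + N) = 87025 + (18*(-14)²)*(-15 + 27) = 87025 + (18*196)*12 = 87025 + 3528*12 = 87025 + 42336 = 129361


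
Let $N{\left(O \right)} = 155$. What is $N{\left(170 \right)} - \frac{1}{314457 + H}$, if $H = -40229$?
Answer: $\frac{42505339}{274228} \approx 155.0$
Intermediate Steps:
$N{\left(170 \right)} - \frac{1}{314457 + H} = 155 - \frac{1}{314457 - 40229} = 155 - \frac{1}{274228} = \frac{42505339}{274228}$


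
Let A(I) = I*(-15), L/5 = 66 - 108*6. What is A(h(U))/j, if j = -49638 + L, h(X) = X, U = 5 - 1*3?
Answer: 5/8758 ≈ 0.00057091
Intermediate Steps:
U = 2 (U = 5 - 3 = 2)
L = -2910 (L = 5*(66 - 108*6) = 5*(66 - 648) = 5*(-582) = -2910)
j = -52548 (j = -49638 - 2910 = -52548)
A(I) = -15*I
A(h(U))/j = -15*2/(-52548) = -30*(-1/52548) = 5/8758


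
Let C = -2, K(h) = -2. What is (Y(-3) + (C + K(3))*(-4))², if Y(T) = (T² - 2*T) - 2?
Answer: 841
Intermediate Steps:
Y(T) = -2 + T² - 2*T
(Y(-3) + (C + K(3))*(-4))² = ((-2 + (-3)² - 2*(-3)) + (-2 - 2)*(-4))² = ((-2 + 9 + 6) - 4*(-4))² = (13 + 16)² = 29² = 841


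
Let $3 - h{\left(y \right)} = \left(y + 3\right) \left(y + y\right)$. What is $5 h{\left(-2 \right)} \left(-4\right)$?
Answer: $-140$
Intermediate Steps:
$h{\left(y \right)} = 3 - 2 y \left(3 + y\right)$ ($h{\left(y \right)} = 3 - \left(y + 3\right) \left(y + y\right) = 3 - \left(3 + y\right) 2 y = 3 - 2 y \left(3 + y\right)$)
$5 h{\left(-2 \right)} \left(-4\right) = 5 \left(3 - -12 - 2 \left(-2\right)^{2}\right) \left(-4\right) = 5 \left(3 + 12 - 8\right) \left(-4\right) = 5 \cdot 7 \left(-4\right) = 35 \left(-4\right) = -140$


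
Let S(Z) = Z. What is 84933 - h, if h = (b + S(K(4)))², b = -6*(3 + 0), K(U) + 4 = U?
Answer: 84609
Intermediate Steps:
K(U) = -4 + U
b = -18 (b = -6*3 = -18)
h = 324 (h = (-18 + (-4 + 4))² = (-18 + 0)² = (-18)² = 324)
84933 - h = 84933 - 1*324 = 84933 - 324 = 84609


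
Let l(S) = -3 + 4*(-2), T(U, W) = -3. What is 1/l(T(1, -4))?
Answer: -1/11 ≈ -0.090909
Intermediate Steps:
l(S) = -11 (l(S) = -3 - 8 = -11)
1/l(T(1, -4)) = 1/(-11) = -1/11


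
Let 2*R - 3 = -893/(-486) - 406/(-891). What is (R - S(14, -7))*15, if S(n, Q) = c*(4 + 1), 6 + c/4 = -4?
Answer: 10833485/3564 ≈ 3039.7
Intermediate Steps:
R = 28297/10692 (R = 3/2 + (-893/(-486) - 406/(-891))/2 = 3/2 + (-893*(-1/486) - 406*(-1/891))/2 = 3/2 + (893/486 + 406/891)/2 = 3/2 + (½)*(12259/5346) = 3/2 + 12259/10692 = 28297/10692 ≈ 2.6466)
c = -40 (c = -24 + 4*(-4) = -24 - 16 = -40)
S(n, Q) = -200 (S(n, Q) = -40*(4 + 1) = -40*5 = -200)
(R - S(14, -7))*15 = (28297/10692 - 1*(-200))*15 = (28297/10692 + 200)*15 = (2166697/10692)*15 = 10833485/3564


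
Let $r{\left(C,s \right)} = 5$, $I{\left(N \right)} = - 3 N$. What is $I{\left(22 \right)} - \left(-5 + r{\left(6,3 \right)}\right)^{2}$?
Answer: $-66$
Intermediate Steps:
$I{\left(22 \right)} - \left(-5 + r{\left(6,3 \right)}\right)^{2} = \left(-3\right) 22 - \left(-5 + 5\right)^{2} = -66 - 0^{2} = -66 - 0 = -66 + 0 = -66$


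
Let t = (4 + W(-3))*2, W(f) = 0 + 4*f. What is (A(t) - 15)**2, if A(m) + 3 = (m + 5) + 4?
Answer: 625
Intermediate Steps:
W(f) = 4*f
t = -16 (t = (4 + 4*(-3))*2 = (4 - 12)*2 = -8*2 = -16)
A(m) = 6 + m (A(m) = -3 + ((m + 5) + 4) = -3 + ((5 + m) + 4) = -3 + (9 + m) = 6 + m)
(A(t) - 15)**2 = ((6 - 16) - 15)**2 = (-10 - 15)**2 = (-25)**2 = 625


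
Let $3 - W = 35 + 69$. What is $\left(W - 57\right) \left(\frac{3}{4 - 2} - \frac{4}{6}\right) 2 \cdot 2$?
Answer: $- \frac{1580}{3} \approx -526.67$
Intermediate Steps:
$W = -101$ ($W = 3 - \left(35 + 69\right) = 3 - 104 = -101$)
$\left(W - 57\right) \left(\frac{3}{4 - 2} - \frac{4}{6}\right) 2 \cdot 2 = \left(-101 - 57\right) \left(\frac{3}{4 - 2} - \frac{4}{6}\right) 2 \cdot 2 = - 158 \left(\frac{3}{4 - 2} - \frac{2}{3}\right) 2 \cdot 2 = - 158 \left(\frac{3}{2} - \frac{2}{3}\right) 2 \cdot 2 = - 158 \cdot \frac{5}{6} \cdot 2 \cdot 2 = - 158 \cdot \frac{5}{3} \cdot 2 = \left(-158\right) \frac{10}{3} = - \frac{1580}{3}$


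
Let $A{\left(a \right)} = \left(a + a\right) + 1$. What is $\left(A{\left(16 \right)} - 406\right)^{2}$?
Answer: $139129$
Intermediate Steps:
$A{\left(a \right)} = 1 + 2 a$ ($A{\left(a \right)} = 2 a + 1 = 1 + 2 a$)
$\left(A{\left(16 \right)} - 406\right)^{2} = \left(\left(1 + 2 \cdot 16\right) - 406\right)^{2} = \left(\left(1 + 32\right) - 406\right)^{2} = \left(33 - 406\right)^{2} = \left(-373\right)^{2} = 139129$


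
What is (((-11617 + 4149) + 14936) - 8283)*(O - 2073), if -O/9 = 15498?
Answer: 115367325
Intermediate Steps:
O = -139482 (O = -9*15498 = -139482)
(((-11617 + 4149) + 14936) - 8283)*(O - 2073) = (((-11617 + 4149) + 14936) - 8283)*(-139482 - 2073) = ((-7468 + 14936) - 8283)*(-141555) = (7468 - 8283)*(-141555) = -815*(-141555) = 115367325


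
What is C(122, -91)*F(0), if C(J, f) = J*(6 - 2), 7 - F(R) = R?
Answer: 3416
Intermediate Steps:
F(R) = 7 - R
C(J, f) = 4*J (C(J, f) = J*4 = 4*J)
C(122, -91)*F(0) = (4*122)*(7 - 1*0) = 488*(7 + 0) = 488*7 = 3416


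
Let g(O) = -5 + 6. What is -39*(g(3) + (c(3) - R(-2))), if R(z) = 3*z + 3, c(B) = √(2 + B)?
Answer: -156 - 39*√5 ≈ -243.21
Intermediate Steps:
g(O) = 1
R(z) = 3 + 3*z
-39*(g(3) + (c(3) - R(-2))) = -39*(1 + (√(2 + 3) - (3 + 3*(-2)))) = -39*(1 + (√5 - (3 - 6))) = -39*(1 + (√5 - 1*(-3))) = -39*(1 + (√5 + 3)) = -39*(1 + (3 + √5)) = -39*(4 + √5) = -156 - 39*√5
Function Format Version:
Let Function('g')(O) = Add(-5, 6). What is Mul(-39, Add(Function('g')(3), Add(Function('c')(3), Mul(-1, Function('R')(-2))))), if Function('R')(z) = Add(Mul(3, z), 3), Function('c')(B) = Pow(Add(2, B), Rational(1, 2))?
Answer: Add(-156, Mul(-39, Pow(5, Rational(1, 2)))) ≈ -243.21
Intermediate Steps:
Function('g')(O) = 1
Function('R')(z) = Add(3, Mul(3, z))
Mul(-39, Add(Function('g')(3), Add(Function('c')(3), Mul(-1, Function('R')(-2))))) = Mul(-39, Add(1, Add(Pow(Add(2, 3), Rational(1, 2)), Mul(-1, Add(3, Mul(3, -2)))))) = Mul(-39, Add(1, Add(Pow(5, Rational(1, 2)), Mul(-1, Add(3, -6))))) = Mul(-39, Add(1, Add(Pow(5, Rational(1, 2)), Mul(-1, -3)))) = Mul(-39, Add(1, Add(Pow(5, Rational(1, 2)), 3))) = Mul(-39, Add(1, Add(3, Pow(5, Rational(1, 2))))) = Mul(-39, Add(4, Pow(5, Rational(1, 2)))) = Add(-156, Mul(-39, Pow(5, Rational(1, 2))))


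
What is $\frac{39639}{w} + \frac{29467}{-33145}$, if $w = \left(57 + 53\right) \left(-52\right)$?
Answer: $- \frac{296477179}{37917880} \approx -7.8189$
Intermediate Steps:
$w = -5720$ ($w = 110 \left(-52\right) = -5720$)
$\frac{39639}{w} + \frac{29467}{-33145} = \frac{39639}{-5720} + \frac{29467}{-33145} = 39639 \left(- \frac{1}{5720}\right) + 29467 \left(- \frac{1}{33145}\right) = - \frac{39639}{5720} - \frac{29467}{33145} = - \frac{296477179}{37917880}$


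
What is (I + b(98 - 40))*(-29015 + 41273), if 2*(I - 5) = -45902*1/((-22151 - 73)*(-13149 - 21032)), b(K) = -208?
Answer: -315044180603469/126606424 ≈ -2.4884e+6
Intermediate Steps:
I = 3798169769/759638544 (I = 5 + (-45902*1/((-22151 - 73)*(-13149 - 21032)))/2 = 5 + (-45902/((-22224*(-34181))))/2 = 5 + (-45902/759638544)/2 = 5 + (-45902*1/759638544)/2 = 5 + (½)*(-22951/379819272) = 5 - 22951/759638544 = 3798169769/759638544 ≈ 5.0000)
(I + b(98 - 40))*(-29015 + 41273) = (3798169769/759638544 - 208)*(-29015 + 41273) = -154206647383/759638544*12258 = -315044180603469/126606424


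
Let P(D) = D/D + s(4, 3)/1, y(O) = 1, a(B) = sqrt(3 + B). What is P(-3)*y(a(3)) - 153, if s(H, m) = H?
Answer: -148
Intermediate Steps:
P(D) = 5 (P(D) = D/D + 4/1 = 1 + 4*1 = 1 + 4 = 5)
P(-3)*y(a(3)) - 153 = 5*1 - 153 = 5 - 153 = -148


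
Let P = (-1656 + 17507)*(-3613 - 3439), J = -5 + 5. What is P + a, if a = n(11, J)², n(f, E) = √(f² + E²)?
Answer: -111781131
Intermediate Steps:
J = 0
n(f, E) = √(E² + f²)
P = -111781252 (P = 15851*(-7052) = -111781252)
a = 121 (a = (√(0² + 11²))² = (√(0 + 121))² = (√121)² = 11² = 121)
P + a = -111781252 + 121 = -111781131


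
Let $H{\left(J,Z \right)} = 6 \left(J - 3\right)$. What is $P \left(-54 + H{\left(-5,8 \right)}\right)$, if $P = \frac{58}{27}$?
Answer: $- \frac{1972}{9} \approx -219.11$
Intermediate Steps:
$H{\left(J,Z \right)} = -18 + 6 J$ ($H{\left(J,Z \right)} = 6 \left(-3 + J\right) = -18 + 6 J$)
$P = \frac{58}{27}$ ($P = 58 \cdot \frac{1}{27} = \frac{58}{27} \approx 2.1481$)
$P \left(-54 + H{\left(-5,8 \right)}\right) = \frac{58 \left(-54 + \left(-18 + 6 \left(-5\right)\right)\right)}{27} = \frac{58 \left(-54 - 48\right)}{27} = \frac{58}{27} \left(-102\right) = - \frac{1972}{9}$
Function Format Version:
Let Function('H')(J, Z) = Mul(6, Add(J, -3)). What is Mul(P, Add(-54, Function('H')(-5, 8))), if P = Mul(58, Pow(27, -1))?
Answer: Rational(-1972, 9) ≈ -219.11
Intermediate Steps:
Function('H')(J, Z) = Add(-18, Mul(6, J)) (Function('H')(J, Z) = Mul(6, Add(-3, J)) = Add(-18, Mul(6, J)))
P = Rational(58, 27) (P = Mul(58, Rational(1, 27)) = Rational(58, 27) ≈ 2.1481)
Mul(P, Add(-54, Function('H')(-5, 8))) = Mul(Rational(58, 27), Add(-54, Add(-18, Mul(6, -5)))) = Mul(Rational(58, 27), Add(-54, Add(-18, -30))) = Mul(Rational(58, 27), Add(-54, -48)) = Mul(Rational(58, 27), -102) = Rational(-1972, 9)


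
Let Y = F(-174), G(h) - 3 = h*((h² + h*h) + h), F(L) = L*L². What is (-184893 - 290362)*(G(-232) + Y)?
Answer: 14347251250915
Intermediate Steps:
F(L) = L³
G(h) = 3 + h*(h + 2*h²) (G(h) = 3 + h*((h² + h*h) + h) = 3 + h*((h² + h²) + h) = 3 + h*(2*h² + h) = 3 + h*(h + 2*h²))
Y = -5268024 (Y = (-174)³ = -5268024)
(-184893 - 290362)*(G(-232) + Y) = (-184893 - 290362)*((3 + (-232)² + 2*(-232)³) - 5268024) = -475255*((3 + 53824 + 2*(-12487168)) - 5268024) = -475255*((3 + 53824 - 24974336) - 5268024) = -475255*(-24920509 - 5268024) = -475255*(-30188533) = 14347251250915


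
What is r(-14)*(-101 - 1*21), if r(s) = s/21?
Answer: 244/3 ≈ 81.333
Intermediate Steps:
r(s) = s/21 (r(s) = s*(1/21) = s/21)
r(-14)*(-101 - 1*21) = ((1/21)*(-14))*(-101 - 1*21) = -2*(-101 - 21)/3 = -⅔*(-122) = 244/3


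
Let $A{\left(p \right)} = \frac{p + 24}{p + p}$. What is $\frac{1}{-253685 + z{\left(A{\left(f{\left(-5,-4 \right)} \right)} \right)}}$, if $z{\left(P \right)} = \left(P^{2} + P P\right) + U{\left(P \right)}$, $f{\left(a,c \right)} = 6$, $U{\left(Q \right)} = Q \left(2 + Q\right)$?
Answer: $- \frac{4}{1014645} \approx -3.9423 \cdot 10^{-6}$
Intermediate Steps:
$A{\left(p \right)} = \frac{24 + p}{2 p}$
$z{\left(P \right)} = 2 P^{2} + P \left(2 + P\right)$ ($z{\left(P \right)} = \left(P^{2} + P P\right) + P \left(2 + P\right) = \left(P^{2} + P^{2}\right) + P \left(2 + P\right) = 2 P^{2} + P \left(2 + P\right)$)
$\frac{1}{-253685 + z{\left(A{\left(f{\left(-5,-4 \right)} \right)} \right)}} = \frac{1}{-253685 + \frac{24 + 6}{2 \cdot 6} \left(2 + 3 \frac{24 + 6}{2 \cdot 6}\right)} = \frac{1}{-253685 + \frac{1}{2} \cdot \frac{1}{6} \cdot 30 \left(2 + 3 \cdot \frac{1}{2} \cdot \frac{1}{6} \cdot 30\right)} = \frac{1}{-253685 + \frac{5 \left(2 + 3 \cdot \frac{5}{2}\right)}{2}} = \frac{1}{-253685 + \frac{5 \left(2 + \frac{15}{2}\right)}{2}} = \frac{1}{-253685 + \frac{5}{2} \cdot \frac{19}{2}} = \frac{1}{-253685 + \frac{95}{4}} = \frac{1}{- \frac{1014645}{4}} = - \frac{4}{1014645}$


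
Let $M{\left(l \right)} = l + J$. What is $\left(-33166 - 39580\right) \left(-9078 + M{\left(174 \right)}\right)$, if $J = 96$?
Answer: $640746768$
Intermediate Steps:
$M{\left(l \right)} = 96 + l$ ($M{\left(l \right)} = l + 96 = 96 + l$)
$\left(-33166 - 39580\right) \left(-9078 + M{\left(174 \right)}\right) = \left(-33166 - 39580\right) \left(-9078 + \left(96 + 174\right)\right) = - 72746 \left(-9078 + 270\right) = \left(-72746\right) \left(-8808\right) = 640746768$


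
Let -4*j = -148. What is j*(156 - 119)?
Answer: 1369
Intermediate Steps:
j = 37 (j = -¼*(-148) = 37)
j*(156 - 119) = 37*(156 - 119) = 37*37 = 1369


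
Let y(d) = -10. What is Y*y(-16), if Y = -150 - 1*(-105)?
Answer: 450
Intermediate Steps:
Y = -45 (Y = -150 + 105 = -45)
Y*y(-16) = -45*(-10) = 450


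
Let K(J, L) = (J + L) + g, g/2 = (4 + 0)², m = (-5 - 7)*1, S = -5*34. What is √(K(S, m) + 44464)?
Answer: √44314 ≈ 210.51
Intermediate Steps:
S = -170
m = -12 (m = -12*1 = -12)
g = 32 (g = 2*(4 + 0)² = 2*4² = 2*16 = 32)
K(J, L) = 32 + J + L (K(J, L) = (J + L) + 32 = 32 + J + L)
√(K(S, m) + 44464) = √((32 - 170 - 12) + 44464) = √(-150 + 44464) = √44314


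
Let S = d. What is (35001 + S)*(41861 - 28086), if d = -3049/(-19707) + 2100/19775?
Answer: 1073678502362800/2226891 ≈ 4.8214e+8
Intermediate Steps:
d = 581021/2226891 (d = -3049*(-1/19707) + 2100*(1/19775) = 3049/19707 + 12/113 = 581021/2226891 ≈ 0.26091)
S = 581021/2226891 ≈ 0.26091
(35001 + S)*(41861 - 28086) = (35001 + 581021/2226891)*(41861 - 28086) = (77943992912/2226891)*13775 = 1073678502362800/2226891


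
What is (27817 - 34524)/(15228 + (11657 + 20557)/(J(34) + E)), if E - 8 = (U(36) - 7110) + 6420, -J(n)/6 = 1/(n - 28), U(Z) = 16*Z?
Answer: -717649/1597182 ≈ -0.44932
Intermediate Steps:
J(n) = -6/(-28 + n) (J(n) = -6/(n - 28) = -6/(-28 + n))
E = -106 (E = 8 + ((16*36 - 7110) + 6420) = 8 + ((576 - 7110) + 6420) = 8 + (-6534 + 6420) = 8 - 114 = -106)
(27817 - 34524)/(15228 + (11657 + 20557)/(J(34) + E)) = (27817 - 34524)/(15228 + (11657 + 20557)/(-6/(-28 + 34) - 106)) = -6707/(15228 + 32214/(-6/6 - 106)) = -6707/(15228 + 32214/(-6*⅙ - 106)) = -6707/(15228 + 32214/(-1 - 106)) = -6707/(15228 + 32214/(-107)) = -6707/(15228 + 32214*(-1/107)) = -6707/(15228 - 32214/107) = -6707/1597182/107 = -6707*107/1597182 = -717649/1597182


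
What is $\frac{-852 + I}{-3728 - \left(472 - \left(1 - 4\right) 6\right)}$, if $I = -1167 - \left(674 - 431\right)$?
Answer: $\frac{377}{703} \approx 0.53627$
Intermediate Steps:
$I = -1410$ ($I = -1167 - 243 = -1410$)
$\frac{-852 + I}{-3728 - \left(472 - \left(1 - 4\right) 6\right)} = \frac{-852 - 1410}{-3728 - \left(472 - \left(1 - 4\right) 6\right)} = - \frac{2262}{-3728 - 490} = - \frac{2262}{-4218} = \left(-2262\right) \left(- \frac{1}{4218}\right) = \frac{377}{703}$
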